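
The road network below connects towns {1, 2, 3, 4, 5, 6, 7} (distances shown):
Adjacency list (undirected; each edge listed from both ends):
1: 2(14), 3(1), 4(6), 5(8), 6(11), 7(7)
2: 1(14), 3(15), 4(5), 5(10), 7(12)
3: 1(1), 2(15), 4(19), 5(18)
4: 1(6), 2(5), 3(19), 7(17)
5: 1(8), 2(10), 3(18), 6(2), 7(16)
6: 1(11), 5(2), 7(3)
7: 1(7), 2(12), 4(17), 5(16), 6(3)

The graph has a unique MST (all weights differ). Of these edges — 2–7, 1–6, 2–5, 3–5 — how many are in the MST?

0

Kruskal: consider edges lightest-first.
1–3 (1): add. Components now {1,3} {2} {4} {5} {6} {7}
5–6 (2): add. Components now {1,3} {2} {4} {5,6} {7}
6–7 (3): add. Components now {1,3} {2} {4} {5,6,7}
2–4 (5): add. Components now {1,3} {2,4} {5,6,7}
1–4 (6): add. Components now {1,2,3,4} {5,6,7}
1–7 (7): add. Components now {1,2,3,4,5,6,7}
MST edge set: {1–3, 5–6, 6–7, 2–4, 1–4, 1–7}.
Of the listed edges, {} are in the MST → 0.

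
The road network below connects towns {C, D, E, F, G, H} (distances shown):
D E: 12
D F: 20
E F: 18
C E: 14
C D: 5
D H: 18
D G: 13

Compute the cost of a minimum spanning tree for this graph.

Grow the tree from E using Prim:
Step 1: cheapest edge leaving the tree is D E (12); add D.
Step 2: cheapest edge leaving the tree is C D (5); add C.
Step 3: cheapest edge leaving the tree is D G (13); add G.
Step 4: cheapest edge leaving the tree is E F (18); add F.
Step 5: cheapest edge leaving the tree is D H (18); add H.
MST edges: D E, C D, D G, E F, D H; total weight 12+5+13+18+18 = 66.

66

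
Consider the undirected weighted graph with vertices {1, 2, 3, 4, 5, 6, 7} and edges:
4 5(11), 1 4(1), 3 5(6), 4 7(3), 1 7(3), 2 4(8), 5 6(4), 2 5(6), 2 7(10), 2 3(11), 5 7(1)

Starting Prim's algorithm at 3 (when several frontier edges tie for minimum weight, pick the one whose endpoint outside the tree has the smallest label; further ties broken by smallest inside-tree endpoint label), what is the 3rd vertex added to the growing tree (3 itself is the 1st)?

Grow the tree from 3 using Prim:
Step 1: cheapest edge leaving the tree is 3 5 (6); add 5.
Step 2: cheapest edge leaving the tree is 5 7 (1); add 7.
Step 3: cheapest edge leaving the tree is 1 7 (3); add 1.
Step 4: cheapest edge leaving the tree is 1 4 (1); add 4.
Step 5: cheapest edge leaving the tree is 5 6 (4); add 6.
Step 6: cheapest edge leaving the tree is 2 5 (6); add 2.
Vertex order: 3, 5, 7, 1, 4, 6, 2. The 3rd vertex is 7.

7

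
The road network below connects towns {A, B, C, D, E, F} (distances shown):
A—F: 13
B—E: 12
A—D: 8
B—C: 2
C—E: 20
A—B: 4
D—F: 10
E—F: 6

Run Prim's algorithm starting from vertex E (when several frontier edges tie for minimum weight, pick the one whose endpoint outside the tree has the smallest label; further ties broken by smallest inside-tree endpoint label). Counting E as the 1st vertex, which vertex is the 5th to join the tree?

Prim, starting at E.
Step 1: cheapest edge leaving the tree is E—F (6); add F.
Step 2: cheapest edge leaving the tree is D—F (10); add D.
Step 3: cheapest edge leaving the tree is A—D (8); add A.
Step 4: cheapest edge leaving the tree is A—B (4); add B.
Step 5: cheapest edge leaving the tree is B—C (2); add C.
Vertex order: E, F, D, A, B, C. The 5th vertex is B.

B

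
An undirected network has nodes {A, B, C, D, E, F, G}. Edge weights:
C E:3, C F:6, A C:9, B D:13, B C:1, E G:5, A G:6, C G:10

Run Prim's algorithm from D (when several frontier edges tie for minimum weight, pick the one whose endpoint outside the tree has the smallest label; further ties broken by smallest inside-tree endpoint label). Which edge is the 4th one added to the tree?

Grow the tree from D using Prim:
Step 1: frontier [B D 13] → take B D (13); add B.
Step 2: frontier [B C 1] → take B C (1); add C.
Step 3: frontier [C E 3, C F 6, A C 9, C G 10] → take C E (3); add E.
Step 4: frontier [C F 6, A C 9, C G 10, E G 5] → take E G (5); add G.
Step 5: frontier [C F 6, A C 9, A G 6] → take A G (6); add A.
Step 6: frontier [C F 6] → take C F (6); add F.
The 4th edge added is E G.

E-G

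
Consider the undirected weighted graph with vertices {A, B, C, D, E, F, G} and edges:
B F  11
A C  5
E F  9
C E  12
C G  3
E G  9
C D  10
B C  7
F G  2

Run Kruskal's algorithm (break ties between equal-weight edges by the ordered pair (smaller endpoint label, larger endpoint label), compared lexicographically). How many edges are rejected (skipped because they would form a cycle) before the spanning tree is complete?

Kruskal: consider edges lightest-first.
F G (2): add. Components now {A} {B} {C} {D} {E} {F,G}
C G (3): add. Components now {A} {B} {C,F,G} {D} {E}
A C (5): add. Components now {A,C,F,G} {B} {D} {E}
B C (7): add. Components now {A,B,C,F,G} {D} {E}
E F (9): add. Components now {A,B,C,E,F,G} {D}
E G (9): skip — E and G already connected.
C D (10): add. Components now {A,B,C,D,E,F,G}
Edges rejected before the tree was complete: 1.

1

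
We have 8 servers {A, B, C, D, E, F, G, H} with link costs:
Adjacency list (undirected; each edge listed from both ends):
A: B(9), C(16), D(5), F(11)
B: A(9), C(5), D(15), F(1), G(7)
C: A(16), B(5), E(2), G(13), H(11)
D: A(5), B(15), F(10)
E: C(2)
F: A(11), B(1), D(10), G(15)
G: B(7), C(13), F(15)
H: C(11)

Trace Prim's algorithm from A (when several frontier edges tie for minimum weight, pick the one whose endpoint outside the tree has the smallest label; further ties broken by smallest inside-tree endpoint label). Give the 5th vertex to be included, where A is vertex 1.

C

Prim, starting at A.
Step 1: cheapest edge leaving the tree is A D (5); add D.
Step 2: cheapest edge leaving the tree is A B (9); add B.
Step 3: cheapest edge leaving the tree is B F (1); add F.
Step 4: cheapest edge leaving the tree is B C (5); add C.
Step 5: cheapest edge leaving the tree is C E (2); add E.
Step 6: cheapest edge leaving the tree is B G (7); add G.
Step 7: cheapest edge leaving the tree is C H (11); add H.
Vertex order: A, D, B, F, C, E, G, H. The 5th vertex is C.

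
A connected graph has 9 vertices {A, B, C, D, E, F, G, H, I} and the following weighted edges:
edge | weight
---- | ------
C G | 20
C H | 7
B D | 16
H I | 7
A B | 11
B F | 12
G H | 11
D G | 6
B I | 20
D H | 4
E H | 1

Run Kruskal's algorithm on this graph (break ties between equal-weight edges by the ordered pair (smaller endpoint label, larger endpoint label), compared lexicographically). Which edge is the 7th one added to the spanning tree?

B-F

Kruskal: consider edges lightest-first.
E H (1): add — endpoints in different components.
D H (4): add — endpoints in different components.
D G (6): add — endpoints in different components.
C H (7): add — endpoints in different components.
H I (7): add — endpoints in different components.
A B (11): add — endpoints in different components.
G H (11): skip — G and H already connected.
B F (12): add — endpoints in different components.
B D (16): add — endpoints in different components.
The 7th edge added is B F.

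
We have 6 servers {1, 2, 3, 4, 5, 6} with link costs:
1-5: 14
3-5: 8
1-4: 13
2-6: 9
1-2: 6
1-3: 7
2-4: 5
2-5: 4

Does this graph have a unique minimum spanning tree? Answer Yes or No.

Sort edges by weight, then run Kruskal:
2-5 (4): add — endpoints in different components.
2-4 (5): add — endpoints in different components.
1-2 (6): add — endpoints in different components.
1-3 (7): add — endpoints in different components.
3-5 (8): skip — 3 and 5 already connected.
2-6 (9): add — endpoints in different components.
Every non-tree edge has weight strictly greater than the heaviest edge on the tree path between its endpoints, so the MST is unique.

Yes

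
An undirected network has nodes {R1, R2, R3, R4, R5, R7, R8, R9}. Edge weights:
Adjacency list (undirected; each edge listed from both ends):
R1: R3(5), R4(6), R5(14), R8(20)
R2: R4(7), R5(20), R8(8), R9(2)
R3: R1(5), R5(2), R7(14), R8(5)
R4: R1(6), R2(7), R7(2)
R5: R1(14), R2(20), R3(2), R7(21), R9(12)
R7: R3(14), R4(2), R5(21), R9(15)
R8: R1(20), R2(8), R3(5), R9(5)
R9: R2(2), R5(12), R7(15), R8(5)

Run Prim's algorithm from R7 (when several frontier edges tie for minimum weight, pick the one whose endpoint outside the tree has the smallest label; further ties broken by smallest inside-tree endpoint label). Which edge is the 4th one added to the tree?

R3-R5

Prim's algorithm from R7:
Step 1: cheapest edge leaving the tree is R4–R7 (2); add R4.
Step 2: cheapest edge leaving the tree is R1–R4 (6); add R1.
Step 3: cheapest edge leaving the tree is R1–R3 (5); add R3.
Step 4: cheapest edge leaving the tree is R3–R5 (2); add R5.
Step 5: cheapest edge leaving the tree is R3–R8 (5); add R8.
Step 6: cheapest edge leaving the tree is R8–R9 (5); add R9.
Step 7: cheapest edge leaving the tree is R2–R9 (2); add R2.
The 4th edge added is R3–R5.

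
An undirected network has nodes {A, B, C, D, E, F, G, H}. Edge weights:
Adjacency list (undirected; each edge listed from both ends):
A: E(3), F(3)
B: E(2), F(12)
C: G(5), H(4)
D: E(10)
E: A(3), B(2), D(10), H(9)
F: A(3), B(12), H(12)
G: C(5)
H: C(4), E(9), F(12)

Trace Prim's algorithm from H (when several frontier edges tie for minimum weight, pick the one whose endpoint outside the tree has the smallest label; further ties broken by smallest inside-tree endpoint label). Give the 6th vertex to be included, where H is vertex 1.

A

Prim's algorithm from H:
Step 1: cheapest edge leaving the tree is C–H (4); add C.
Step 2: cheapest edge leaving the tree is C–G (5); add G.
Step 3: cheapest edge leaving the tree is E–H (9); add E.
Step 4: cheapest edge leaving the tree is B–E (2); add B.
Step 5: cheapest edge leaving the tree is A–E (3); add A.
Step 6: cheapest edge leaving the tree is A–F (3); add F.
Step 7: cheapest edge leaving the tree is D–E (10); add D.
Vertex order: H, C, G, E, B, A, F, D. The 6th vertex is A.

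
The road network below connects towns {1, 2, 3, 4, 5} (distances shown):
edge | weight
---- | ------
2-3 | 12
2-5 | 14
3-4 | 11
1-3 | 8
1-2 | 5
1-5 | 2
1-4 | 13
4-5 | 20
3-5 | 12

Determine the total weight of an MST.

Sort edges by weight, then run Kruskal:
1-5 (2): add. Components now {1,5} {2} {3} {4}
1-2 (5): add. Components now {1,2,5} {3} {4}
1-3 (8): add. Components now {1,2,3,5} {4}
3-4 (11): add. Components now {1,2,3,4,5}
MST edges: 1-5, 1-2, 1-3, 3-4; total weight 2+5+8+11 = 26.

26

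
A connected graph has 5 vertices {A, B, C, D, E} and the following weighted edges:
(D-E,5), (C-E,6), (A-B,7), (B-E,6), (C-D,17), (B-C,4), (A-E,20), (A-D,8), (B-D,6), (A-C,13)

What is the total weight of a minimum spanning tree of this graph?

22

Grow the tree from E using Prim:
Step 1: frontier [D-E 5, B-E 6, C-E 6, A-E 20] → take D-E (5); add D.
Step 2: frontier [B-D 6, A-D 8, C-D 17, B-E 6, C-E 6, A-E 20] → take B-D (6); add B.
Step 3: frontier [B-C 4, A-B 7, A-D 8, C-D 17, C-E 6, A-E 20] → take B-C (4); add C.
Step 4: frontier [A-B 7, A-C 13, A-D 8, A-E 20] → take A-B (7); add A.
MST edges: D-E, B-D, B-C, A-B; total weight 5+6+4+7 = 22.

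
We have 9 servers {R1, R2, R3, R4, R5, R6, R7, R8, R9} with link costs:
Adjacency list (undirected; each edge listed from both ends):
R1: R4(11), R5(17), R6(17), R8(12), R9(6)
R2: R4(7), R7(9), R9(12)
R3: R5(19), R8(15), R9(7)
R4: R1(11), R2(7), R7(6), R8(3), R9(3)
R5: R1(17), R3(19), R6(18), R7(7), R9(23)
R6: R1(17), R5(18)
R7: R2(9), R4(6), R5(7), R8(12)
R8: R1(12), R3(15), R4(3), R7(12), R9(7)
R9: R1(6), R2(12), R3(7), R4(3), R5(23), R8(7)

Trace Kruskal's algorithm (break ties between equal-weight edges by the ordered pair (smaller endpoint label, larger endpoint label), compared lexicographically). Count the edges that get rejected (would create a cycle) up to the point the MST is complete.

Kruskal's algorithm — process edges by increasing weight (ties by edge label):
R4–R8 (3): add — endpoints in different components.
R4–R9 (3): add — endpoints in different components.
R1–R9 (6): add — endpoints in different components.
R4–R7 (6): add — endpoints in different components.
R2–R4 (7): add — endpoints in different components.
R3–R9 (7): add — endpoints in different components.
R5–R7 (7): add — endpoints in different components.
R8–R9 (7): skip — R9 and R8 already connected.
R2–R7 (9): skip — R2 and R7 already connected.
R1–R4 (11): skip — R4 and R1 already connected.
R1–R8 (12): skip — R8 and R1 already connected.
R2–R9 (12): skip — R9 and R2 already connected.
R7–R8 (12): skip — R8 and R7 already connected.
R3–R8 (15): skip — R8 and R3 already connected.
R1–R5 (17): skip — R5 and R1 already connected.
R1–R6 (17): add — endpoints in different components.
Edges rejected before the tree was complete: 8.

8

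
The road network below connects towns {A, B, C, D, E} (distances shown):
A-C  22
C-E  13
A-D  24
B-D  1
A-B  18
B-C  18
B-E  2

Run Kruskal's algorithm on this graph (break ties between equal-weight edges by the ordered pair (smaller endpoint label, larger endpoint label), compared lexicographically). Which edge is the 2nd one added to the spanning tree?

Sort edges by weight, then run Kruskal:
B-D (1): add — endpoints in different components.
B-E (2): add — endpoints in different components.
C-E (13): add — endpoints in different components.
A-B (18): add — endpoints in different components.
The 2nd edge added is B-E.

B-E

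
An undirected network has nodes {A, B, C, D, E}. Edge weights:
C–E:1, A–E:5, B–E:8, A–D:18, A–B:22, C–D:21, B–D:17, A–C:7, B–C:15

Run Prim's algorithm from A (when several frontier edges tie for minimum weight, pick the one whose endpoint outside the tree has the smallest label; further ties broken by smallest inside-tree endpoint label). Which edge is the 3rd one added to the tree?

Prim, starting at A.
Step 1: cheapest edge leaving the tree is A–E (5); add E.
Step 2: cheapest edge leaving the tree is C–E (1); add C.
Step 3: cheapest edge leaving the tree is B–E (8); add B.
Step 4: cheapest edge leaving the tree is B–D (17); add D.
The 3rd edge added is B–E.

B-E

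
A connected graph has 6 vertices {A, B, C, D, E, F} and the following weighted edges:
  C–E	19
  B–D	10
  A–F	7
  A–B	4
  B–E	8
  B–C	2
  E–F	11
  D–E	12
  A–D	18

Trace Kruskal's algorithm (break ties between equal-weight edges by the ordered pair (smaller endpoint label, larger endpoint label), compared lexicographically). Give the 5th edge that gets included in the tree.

B-D

Sort edges by weight, then run Kruskal:
B–C (2): add — endpoints in different components.
A–B (4): add — endpoints in different components.
A–F (7): add — endpoints in different components.
B–E (8): add — endpoints in different components.
B–D (10): add — endpoints in different components.
The 5th edge added is B–D.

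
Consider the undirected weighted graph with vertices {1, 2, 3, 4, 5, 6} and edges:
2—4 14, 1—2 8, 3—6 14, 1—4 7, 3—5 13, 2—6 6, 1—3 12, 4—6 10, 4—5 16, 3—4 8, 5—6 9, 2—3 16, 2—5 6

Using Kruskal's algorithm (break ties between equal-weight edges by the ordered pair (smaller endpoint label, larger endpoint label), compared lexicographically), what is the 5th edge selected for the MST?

3-4

Sort edges by weight, then run Kruskal:
2—5 (6): add. Components now {1} {2,5} {3} {4} {6}
2—6 (6): add. Components now {1} {2,5,6} {3} {4}
1—4 (7): add. Components now {1,4} {2,5,6} {3}
1—2 (8): add. Components now {1,2,4,5,6} {3}
3—4 (8): add. Components now {1,2,3,4,5,6}
The 5th edge added is 3—4.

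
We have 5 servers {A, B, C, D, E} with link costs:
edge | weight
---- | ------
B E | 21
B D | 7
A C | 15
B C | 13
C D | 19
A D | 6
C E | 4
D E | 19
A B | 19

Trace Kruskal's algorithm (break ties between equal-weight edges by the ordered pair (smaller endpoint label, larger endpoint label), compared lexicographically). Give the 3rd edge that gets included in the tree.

B-D

Kruskal: consider edges lightest-first.
C E (4): add. Components now {A} {B} {C,E} {D}
A D (6): add. Components now {A,D} {B} {C,E}
B D (7): add. Components now {A,B,D} {C,E}
B C (13): add. Components now {A,B,C,D,E}
The 3rd edge added is B D.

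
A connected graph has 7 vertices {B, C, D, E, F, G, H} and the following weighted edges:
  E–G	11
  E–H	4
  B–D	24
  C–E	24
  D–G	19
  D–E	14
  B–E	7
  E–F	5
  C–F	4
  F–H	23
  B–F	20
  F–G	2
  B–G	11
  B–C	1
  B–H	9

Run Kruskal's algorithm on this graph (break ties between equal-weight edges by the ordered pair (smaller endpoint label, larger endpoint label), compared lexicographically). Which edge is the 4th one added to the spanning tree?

Sort edges by weight, then run Kruskal:
B–C (1): add. Components now {B,C} {D} {E} {F} {G} {H}
F–G (2): add. Components now {B,C} {D} {E} {F,G} {H}
C–F (4): add. Components now {B,C,F,G} {D} {E} {H}
E–H (4): add. Components now {B,C,F,G} {D} {E,H}
E–F (5): add. Components now {B,C,E,F,G,H} {D}
B–E (7): skip — B and E already connected.
B–H (9): skip — B and H already connected.
B–G (11): skip — B and G already connected.
E–G (11): skip — E and G already connected.
D–E (14): add. Components now {B,C,D,E,F,G,H}
The 4th edge added is E–H.

E-H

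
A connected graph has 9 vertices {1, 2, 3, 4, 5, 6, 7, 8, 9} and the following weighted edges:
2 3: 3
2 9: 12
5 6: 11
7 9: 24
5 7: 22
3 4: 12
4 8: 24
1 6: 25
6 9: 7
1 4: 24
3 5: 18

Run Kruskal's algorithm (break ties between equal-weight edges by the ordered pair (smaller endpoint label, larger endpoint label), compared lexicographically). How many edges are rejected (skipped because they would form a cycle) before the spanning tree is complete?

1

Kruskal's algorithm — process edges by increasing weight (ties by edge label):
2 3 (3): add — endpoints in different components.
6 9 (7): add — endpoints in different components.
5 6 (11): add — endpoints in different components.
2 9 (12): add — endpoints in different components.
3 4 (12): add — endpoints in different components.
3 5 (18): skip — 3 and 5 already connected.
5 7 (22): add — endpoints in different components.
1 4 (24): add — endpoints in different components.
4 8 (24): add — endpoints in different components.
Edges rejected before the tree was complete: 1.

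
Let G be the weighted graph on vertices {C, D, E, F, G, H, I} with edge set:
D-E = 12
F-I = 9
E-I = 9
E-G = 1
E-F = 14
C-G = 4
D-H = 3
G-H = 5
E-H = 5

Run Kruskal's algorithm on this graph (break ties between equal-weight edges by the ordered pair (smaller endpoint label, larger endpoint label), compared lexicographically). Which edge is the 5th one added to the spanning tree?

E-I

Kruskal: consider edges lightest-first.
E-G (1): add — endpoints in different components.
D-H (3): add — endpoints in different components.
C-G (4): add — endpoints in different components.
E-H (5): add — endpoints in different components.
G-H (5): skip — G and H already connected.
E-I (9): add — endpoints in different components.
F-I (9): add — endpoints in different components.
The 5th edge added is E-I.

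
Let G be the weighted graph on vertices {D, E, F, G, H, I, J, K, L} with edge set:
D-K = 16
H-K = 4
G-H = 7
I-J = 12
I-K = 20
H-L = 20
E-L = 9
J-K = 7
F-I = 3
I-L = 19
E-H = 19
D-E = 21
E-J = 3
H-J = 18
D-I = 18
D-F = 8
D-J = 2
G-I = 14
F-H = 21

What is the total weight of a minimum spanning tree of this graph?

43

Grow the tree from H using Prim:
Step 1: cheapest edge leaving the tree is H-K (4); add K.
Step 2: cheapest edge leaving the tree is G-H (7); add G.
Step 3: cheapest edge leaving the tree is J-K (7); add J.
Step 4: cheapest edge leaving the tree is D-J (2); add D.
Step 5: cheapest edge leaving the tree is E-J (3); add E.
Step 6: cheapest edge leaving the tree is D-F (8); add F.
Step 7: cheapest edge leaving the tree is F-I (3); add I.
Step 8: cheapest edge leaving the tree is E-L (9); add L.
MST edges: H-K, G-H, J-K, D-J, E-J, D-F, F-I, E-L; total weight 4+7+7+2+3+8+3+9 = 43.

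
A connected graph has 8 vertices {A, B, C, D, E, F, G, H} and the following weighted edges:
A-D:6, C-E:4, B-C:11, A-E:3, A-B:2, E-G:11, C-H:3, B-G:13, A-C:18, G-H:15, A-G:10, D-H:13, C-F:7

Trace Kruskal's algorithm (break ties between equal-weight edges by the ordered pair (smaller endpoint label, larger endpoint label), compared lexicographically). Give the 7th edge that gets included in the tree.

Kruskal: consider edges lightest-first.
A-B (2): add — endpoints in different components.
A-E (3): add — endpoints in different components.
C-H (3): add — endpoints in different components.
C-E (4): add — endpoints in different components.
A-D (6): add — endpoints in different components.
C-F (7): add — endpoints in different components.
A-G (10): add — endpoints in different components.
The 7th edge added is A-G.

A-G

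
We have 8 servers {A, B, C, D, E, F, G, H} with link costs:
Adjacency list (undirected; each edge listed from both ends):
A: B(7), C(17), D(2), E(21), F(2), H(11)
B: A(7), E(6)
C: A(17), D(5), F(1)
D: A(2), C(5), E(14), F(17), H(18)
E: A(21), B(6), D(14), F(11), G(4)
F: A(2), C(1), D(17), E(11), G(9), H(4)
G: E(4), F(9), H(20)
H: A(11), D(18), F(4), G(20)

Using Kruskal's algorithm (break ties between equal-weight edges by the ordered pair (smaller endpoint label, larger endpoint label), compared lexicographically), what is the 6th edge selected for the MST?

B-E

Kruskal's algorithm — process edges by increasing weight (ties by edge label):
C–F (1): add — endpoints in different components.
A–D (2): add — endpoints in different components.
A–F (2): add — endpoints in different components.
E–G (4): add — endpoints in different components.
F–H (4): add — endpoints in different components.
C–D (5): skip — C and D already connected.
B–E (6): add — endpoints in different components.
A–B (7): add — endpoints in different components.
The 6th edge added is B–E.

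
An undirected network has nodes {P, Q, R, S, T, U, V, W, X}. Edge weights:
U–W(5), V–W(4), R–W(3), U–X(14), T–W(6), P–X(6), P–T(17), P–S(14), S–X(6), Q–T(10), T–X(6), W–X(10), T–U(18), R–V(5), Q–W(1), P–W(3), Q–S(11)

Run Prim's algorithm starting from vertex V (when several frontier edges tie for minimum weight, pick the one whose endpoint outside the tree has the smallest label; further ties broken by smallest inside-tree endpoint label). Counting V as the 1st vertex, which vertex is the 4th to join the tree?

P

Grow the tree from V using Prim:
Step 1: cheapest edge leaving the tree is V–W (4); add W.
Step 2: cheapest edge leaving the tree is Q–W (1); add Q.
Step 3: cheapest edge leaving the tree is P–W (3); add P.
Step 4: cheapest edge leaving the tree is R–W (3); add R.
Step 5: cheapest edge leaving the tree is U–W (5); add U.
Step 6: cheapest edge leaving the tree is T–W (6); add T.
Step 7: cheapest edge leaving the tree is P–X (6); add X.
Step 8: cheapest edge leaving the tree is S–X (6); add S.
Vertex order: V, W, Q, P, R, U, T, X, S. The 4th vertex is P.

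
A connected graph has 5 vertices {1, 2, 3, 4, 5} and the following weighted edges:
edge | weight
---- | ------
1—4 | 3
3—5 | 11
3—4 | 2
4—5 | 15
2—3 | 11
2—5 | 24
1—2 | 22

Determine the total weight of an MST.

Prim's algorithm from 5:
Step 1: cheapest edge leaving the tree is 3—5 (11); add 3.
Step 2: cheapest edge leaving the tree is 3—4 (2); add 4.
Step 3: cheapest edge leaving the tree is 1—4 (3); add 1.
Step 4: cheapest edge leaving the tree is 2—3 (11); add 2.
MST edges: 3—5, 3—4, 1—4, 2—3; total weight 11+2+3+11 = 27.

27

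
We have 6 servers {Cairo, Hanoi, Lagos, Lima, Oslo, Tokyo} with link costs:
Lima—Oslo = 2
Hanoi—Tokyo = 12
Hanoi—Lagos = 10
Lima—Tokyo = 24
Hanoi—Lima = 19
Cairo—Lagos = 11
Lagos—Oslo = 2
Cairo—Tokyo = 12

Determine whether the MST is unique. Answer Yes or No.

Sort edges by weight, then run Kruskal:
Lagos—Oslo (2): add — endpoints in different components.
Lima—Oslo (2): add — endpoints in different components.
Hanoi—Lagos (10): add — endpoints in different components.
Cairo—Lagos (11): add — endpoints in different components.
Cairo—Tokyo (12): add — endpoints in different components.
Non-tree edge Hanoi—Tokyo has weight 12, equal to the heaviest edge on its tree cycle — swapping gives another MST of the same weight. Not unique.

No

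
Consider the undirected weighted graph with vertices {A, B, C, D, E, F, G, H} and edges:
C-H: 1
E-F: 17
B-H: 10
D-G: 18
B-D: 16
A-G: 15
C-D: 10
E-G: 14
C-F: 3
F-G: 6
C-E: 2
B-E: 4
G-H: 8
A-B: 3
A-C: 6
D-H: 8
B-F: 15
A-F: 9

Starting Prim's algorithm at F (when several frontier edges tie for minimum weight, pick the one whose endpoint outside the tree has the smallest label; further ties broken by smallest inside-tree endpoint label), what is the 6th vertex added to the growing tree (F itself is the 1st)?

A

Prim, starting at F.
Step 1: cheapest edge leaving the tree is C-F (3); add C.
Step 2: cheapest edge leaving the tree is C-H (1); add H.
Step 3: cheapest edge leaving the tree is C-E (2); add E.
Step 4: cheapest edge leaving the tree is B-E (4); add B.
Step 5: cheapest edge leaving the tree is A-B (3); add A.
Step 6: cheapest edge leaving the tree is F-G (6); add G.
Step 7: cheapest edge leaving the tree is D-H (8); add D.
Vertex order: F, C, H, E, B, A, G, D. The 6th vertex is A.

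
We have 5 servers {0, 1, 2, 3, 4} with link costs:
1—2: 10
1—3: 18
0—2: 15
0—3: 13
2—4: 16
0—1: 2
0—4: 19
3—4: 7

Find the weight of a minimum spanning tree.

Grow the tree from 2 using Prim:
Step 1: cheapest edge leaving the tree is 1—2 (10); add 1.
Step 2: cheapest edge leaving the tree is 0—1 (2); add 0.
Step 3: cheapest edge leaving the tree is 0—3 (13); add 3.
Step 4: cheapest edge leaving the tree is 3—4 (7); add 4.
MST edges: 1—2, 0—1, 0—3, 3—4; total weight 10+2+13+7 = 32.

32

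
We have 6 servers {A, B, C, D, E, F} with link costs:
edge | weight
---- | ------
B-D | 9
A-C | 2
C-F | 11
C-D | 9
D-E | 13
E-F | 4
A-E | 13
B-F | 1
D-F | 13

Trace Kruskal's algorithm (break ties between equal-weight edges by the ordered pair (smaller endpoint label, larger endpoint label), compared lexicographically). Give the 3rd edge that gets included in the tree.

E-F

Kruskal's algorithm — process edges by increasing weight (ties by edge label):
B-F (1): add — endpoints in different components.
A-C (2): add — endpoints in different components.
E-F (4): add — endpoints in different components.
B-D (9): add — endpoints in different components.
C-D (9): add — endpoints in different components.
The 3rd edge added is E-F.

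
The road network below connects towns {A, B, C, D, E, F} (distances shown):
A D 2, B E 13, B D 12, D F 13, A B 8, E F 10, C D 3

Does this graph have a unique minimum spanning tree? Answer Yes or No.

Kruskal's algorithm — process edges by increasing weight (ties by edge label):
A D (2): add. Components now {A,D} {B} {C} {E} {F}
C D (3): add. Components now {A,C,D} {B} {E} {F}
A B (8): add. Components now {A,B,C,D} {E} {F}
E F (10): add. Components now {A,B,C,D} {E,F}
B D (12): skip — B and D already connected.
B E (13): add. Components now {A,B,C,D,E,F}
Non-tree edge D F has weight 13, equal to the heaviest edge on its tree cycle — swapping gives another MST of the same weight. Not unique.

No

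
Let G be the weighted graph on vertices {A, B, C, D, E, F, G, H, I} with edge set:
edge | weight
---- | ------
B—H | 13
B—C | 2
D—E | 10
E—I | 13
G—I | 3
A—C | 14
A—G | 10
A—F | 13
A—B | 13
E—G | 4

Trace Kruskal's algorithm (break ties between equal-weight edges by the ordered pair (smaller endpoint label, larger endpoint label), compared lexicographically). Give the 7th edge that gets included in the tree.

A-F

Kruskal: consider edges lightest-first.
B—C (2): add — endpoints in different components.
G—I (3): add — endpoints in different components.
E—G (4): add — endpoints in different components.
A—G (10): add — endpoints in different components.
D—E (10): add — endpoints in different components.
A—B (13): add — endpoints in different components.
A—F (13): add — endpoints in different components.
B—H (13): add — endpoints in different components.
The 7th edge added is A—F.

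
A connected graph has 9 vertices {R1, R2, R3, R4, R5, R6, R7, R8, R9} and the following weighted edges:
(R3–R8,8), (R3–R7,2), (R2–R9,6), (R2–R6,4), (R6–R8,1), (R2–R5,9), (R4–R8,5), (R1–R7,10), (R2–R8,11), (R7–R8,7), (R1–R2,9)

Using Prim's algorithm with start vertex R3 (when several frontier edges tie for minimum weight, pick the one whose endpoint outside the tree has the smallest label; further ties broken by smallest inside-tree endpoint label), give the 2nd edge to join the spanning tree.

R7-R8

Prim, starting at R3.
Step 1: frontier [R3–R7 2, R3–R8 8] → take R3–R7 (2); add R7.
Step 2: frontier [R3–R8 8, R7–R8 7, R1–R7 10] → take R7–R8 (7); add R8.
Step 3: frontier [R1–R7 10, R6–R8 1, R4–R8 5, R2–R8 11] → take R6–R8 (1); add R6.
Step 4: frontier [R2–R6 4, R1–R7 10, R4–R8 5, R2–R8 11] → take R2–R6 (4); add R2.
Step 5: frontier [R2–R9 6, R1–R2 9, R2–R5 9, R1–R7 10, R4–R8 5] → take R4–R8 (5); add R4.
Step 6: frontier [R2–R9 6, R1–R2 9, R2–R5 9, R1–R7 10] → take R2–R9 (6); add R9.
Step 7: frontier [R1–R2 9, R2–R5 9, R1–R7 10] → take R1–R2 (9); add R1.
Step 8: frontier [R2–R5 9] → take R2–R5 (9); add R5.
The 2nd edge added is R7–R8.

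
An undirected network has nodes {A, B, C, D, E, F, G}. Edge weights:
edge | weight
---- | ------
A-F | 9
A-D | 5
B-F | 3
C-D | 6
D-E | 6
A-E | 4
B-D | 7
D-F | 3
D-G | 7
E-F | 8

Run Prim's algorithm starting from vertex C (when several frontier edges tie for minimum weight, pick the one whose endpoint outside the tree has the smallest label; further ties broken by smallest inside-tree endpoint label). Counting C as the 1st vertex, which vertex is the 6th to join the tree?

E

Prim's algorithm from C:
Step 1: cheapest edge leaving the tree is C-D (6); add D.
Step 2: cheapest edge leaving the tree is D-F (3); add F.
Step 3: cheapest edge leaving the tree is B-F (3); add B.
Step 4: cheapest edge leaving the tree is A-D (5); add A.
Step 5: cheapest edge leaving the tree is A-E (4); add E.
Step 6: cheapest edge leaving the tree is D-G (7); add G.
Vertex order: C, D, F, B, A, E, G. The 6th vertex is E.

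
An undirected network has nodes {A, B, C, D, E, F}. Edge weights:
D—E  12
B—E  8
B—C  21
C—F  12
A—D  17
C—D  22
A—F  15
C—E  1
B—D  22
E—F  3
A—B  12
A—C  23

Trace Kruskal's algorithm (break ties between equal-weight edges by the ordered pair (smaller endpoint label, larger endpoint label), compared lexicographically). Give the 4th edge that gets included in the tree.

A-B

Sort edges by weight, then run Kruskal:
C—E (1): add — endpoints in different components.
E—F (3): add — endpoints in different components.
B—E (8): add — endpoints in different components.
A—B (12): add — endpoints in different components.
C—F (12): skip — C and F already connected.
D—E (12): add — endpoints in different components.
The 4th edge added is A—B.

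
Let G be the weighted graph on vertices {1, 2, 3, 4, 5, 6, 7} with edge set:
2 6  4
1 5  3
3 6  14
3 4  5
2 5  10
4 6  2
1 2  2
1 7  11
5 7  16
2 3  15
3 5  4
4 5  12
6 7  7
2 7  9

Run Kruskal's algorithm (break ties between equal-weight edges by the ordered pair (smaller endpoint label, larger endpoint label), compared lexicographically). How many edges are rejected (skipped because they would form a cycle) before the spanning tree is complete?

Kruskal's algorithm — process edges by increasing weight (ties by edge label):
1 2 (2): add. Components now {1,2} {3} {4} {5} {6} {7}
4 6 (2): add. Components now {1,2} {3} {4,6} {5} {7}
1 5 (3): add. Components now {1,2,5} {3} {4,6} {7}
2 6 (4): add. Components now {1,2,4,5,6} {3} {7}
3 5 (4): add. Components now {1,2,3,4,5,6} {7}
3 4 (5): skip — 3 and 4 already connected.
6 7 (7): add. Components now {1,2,3,4,5,6,7}
Edges rejected before the tree was complete: 1.

1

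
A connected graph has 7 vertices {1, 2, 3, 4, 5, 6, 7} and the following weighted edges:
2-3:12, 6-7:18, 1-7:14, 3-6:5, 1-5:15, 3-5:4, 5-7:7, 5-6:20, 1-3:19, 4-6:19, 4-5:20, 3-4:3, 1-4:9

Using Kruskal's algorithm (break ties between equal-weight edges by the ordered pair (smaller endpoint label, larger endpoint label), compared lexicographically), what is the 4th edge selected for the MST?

5-7

Kruskal: consider edges lightest-first.
3-4 (3): add. Components now {1} {2} {3,4} {5} {6} {7}
3-5 (4): add. Components now {1} {2} {3,4,5} {6} {7}
3-6 (5): add. Components now {1} {2} {3,4,5,6} {7}
5-7 (7): add. Components now {1} {2} {3,4,5,6,7}
1-4 (9): add. Components now {1,3,4,5,6,7} {2}
2-3 (12): add. Components now {1,2,3,4,5,6,7}
The 4th edge added is 5-7.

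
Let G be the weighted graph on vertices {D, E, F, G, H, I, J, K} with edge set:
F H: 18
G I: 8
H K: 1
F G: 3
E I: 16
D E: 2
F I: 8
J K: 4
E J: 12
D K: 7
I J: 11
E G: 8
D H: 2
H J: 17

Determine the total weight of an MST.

Prim, starting at E.
Step 1: frontier [D E 2, E G 8, E J 12, E I 16] → take D E (2); add D.
Step 2: frontier [D H 2, D K 7, E G 8, E J 12, E I 16] → take D H (2); add H.
Step 3: frontier [D K 7, E G 8, E J 12, E I 16, H K 1, H J 17, F H 18] → take H K (1); add K.
Step 4: frontier [E G 8, E J 12, E I 16, H J 17, F H 18, J K 4] → take J K (4); add J.
Step 5: frontier [E G 8, E I 16, F H 18, I J 11] → take E G (8); add G.
Step 6: frontier [E I 16, F G 3, G I 8, F H 18, I J 11] → take F G (3); add F.
Step 7: frontier [E I 16, F I 8, G I 8, I J 11] → take F I (8); add I.
MST edges: D E, D H, H K, J K, E G, F G, F I; total weight 2+2+1+4+8+3+8 = 28.

28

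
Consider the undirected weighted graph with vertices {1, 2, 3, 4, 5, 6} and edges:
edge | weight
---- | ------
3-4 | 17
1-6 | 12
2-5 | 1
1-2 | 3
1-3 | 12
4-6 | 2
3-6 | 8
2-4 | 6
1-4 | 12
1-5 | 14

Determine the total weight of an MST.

Kruskal: consider edges lightest-first.
2-5 (1): add. Components now {1} {2,5} {3} {4} {6}
4-6 (2): add. Components now {1} {2,5} {3} {4,6}
1-2 (3): add. Components now {1,2,5} {3} {4,6}
2-4 (6): add. Components now {1,2,4,5,6} {3}
3-6 (8): add. Components now {1,2,3,4,5,6}
MST edges: 2-5, 4-6, 1-2, 2-4, 3-6; total weight 1+2+3+6+8 = 20.

20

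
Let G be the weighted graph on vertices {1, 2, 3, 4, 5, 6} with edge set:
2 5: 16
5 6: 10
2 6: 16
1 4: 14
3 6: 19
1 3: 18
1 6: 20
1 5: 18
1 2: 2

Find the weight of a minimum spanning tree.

60

Grow the tree from 1 using Prim:
Step 1: cheapest edge leaving the tree is 1 2 (2); add 2.
Step 2: cheapest edge leaving the tree is 1 4 (14); add 4.
Step 3: cheapest edge leaving the tree is 2 5 (16); add 5.
Step 4: cheapest edge leaving the tree is 5 6 (10); add 6.
Step 5: cheapest edge leaving the tree is 1 3 (18); add 3.
MST edges: 1 2, 1 4, 2 5, 5 6, 1 3; total weight 2+14+16+10+18 = 60.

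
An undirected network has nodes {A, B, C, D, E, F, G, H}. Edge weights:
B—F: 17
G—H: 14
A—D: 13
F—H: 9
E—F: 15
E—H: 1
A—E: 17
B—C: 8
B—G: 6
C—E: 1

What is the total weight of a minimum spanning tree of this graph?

Sort edges by weight, then run Kruskal:
C—E (1): add — endpoints in different components.
E—H (1): add — endpoints in different components.
B—G (6): add — endpoints in different components.
B—C (8): add — endpoints in different components.
F—H (9): add — endpoints in different components.
A—D (13): add — endpoints in different components.
G—H (14): skip — G and H already connected.
E—F (15): skip — E and F already connected.
A—E (17): add — endpoints in different components.
MST edges: C—E, E—H, B—G, B—C, F—H, A—D, A—E; total weight 1+1+6+8+9+13+17 = 55.

55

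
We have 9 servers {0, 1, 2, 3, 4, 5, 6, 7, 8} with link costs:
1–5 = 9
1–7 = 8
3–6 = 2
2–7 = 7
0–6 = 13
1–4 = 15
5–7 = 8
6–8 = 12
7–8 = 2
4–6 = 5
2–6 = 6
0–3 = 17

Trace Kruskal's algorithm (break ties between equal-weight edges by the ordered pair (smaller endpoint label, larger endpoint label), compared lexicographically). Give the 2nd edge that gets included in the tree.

7-8

Kruskal's algorithm — process edges by increasing weight (ties by edge label):
3–6 (2): add — endpoints in different components.
7–8 (2): add — endpoints in different components.
4–6 (5): add — endpoints in different components.
2–6 (6): add — endpoints in different components.
2–7 (7): add — endpoints in different components.
1–7 (8): add — endpoints in different components.
5–7 (8): add — endpoints in different components.
1–5 (9): skip — 1 and 5 already connected.
6–8 (12): skip — 6 and 8 already connected.
0–6 (13): add — endpoints in different components.
The 2nd edge added is 7–8.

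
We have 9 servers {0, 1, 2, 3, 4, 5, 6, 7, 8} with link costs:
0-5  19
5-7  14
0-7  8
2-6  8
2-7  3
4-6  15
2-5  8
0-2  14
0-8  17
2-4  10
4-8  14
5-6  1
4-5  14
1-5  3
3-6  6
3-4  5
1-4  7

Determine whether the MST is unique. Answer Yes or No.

Kruskal: consider edges lightest-first.
5-6 (1): add — endpoints in different components.
1-5 (3): add — endpoints in different components.
2-7 (3): add — endpoints in different components.
3-4 (5): add — endpoints in different components.
3-6 (6): add — endpoints in different components.
1-4 (7): skip — 1 and 4 already connected.
0-7 (8): add — endpoints in different components.
2-5 (8): add — endpoints in different components.
2-6 (8): skip — 2 and 6 already connected.
2-4 (10): skip — 2 and 4 already connected.
0-2 (14): skip — 0 and 2 already connected.
4-5 (14): skip — 4 and 5 already connected.
4-8 (14): add — endpoints in different components.
Non-tree edge 2-6 has weight 8, equal to the heaviest edge on its tree cycle — swapping gives another MST of the same weight. Not unique.

No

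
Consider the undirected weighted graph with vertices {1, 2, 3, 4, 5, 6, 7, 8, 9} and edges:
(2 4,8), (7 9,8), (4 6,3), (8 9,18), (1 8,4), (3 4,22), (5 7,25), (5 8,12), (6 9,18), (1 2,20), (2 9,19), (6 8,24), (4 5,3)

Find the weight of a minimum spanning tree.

Prim's algorithm from 3:
Step 1: cheapest edge leaving the tree is 3 4 (22); add 4.
Step 2: cheapest edge leaving the tree is 4 5 (3); add 5.
Step 3: cheapest edge leaving the tree is 4 6 (3); add 6.
Step 4: cheapest edge leaving the tree is 2 4 (8); add 2.
Step 5: cheapest edge leaving the tree is 5 8 (12); add 8.
Step 6: cheapest edge leaving the tree is 1 8 (4); add 1.
Step 7: cheapest edge leaving the tree is 6 9 (18); add 9.
Step 8: cheapest edge leaving the tree is 7 9 (8); add 7.
MST edges: 3 4, 4 5, 4 6, 2 4, 5 8, 1 8, 6 9, 7 9; total weight 22+3+3+8+12+4+18+8 = 78.

78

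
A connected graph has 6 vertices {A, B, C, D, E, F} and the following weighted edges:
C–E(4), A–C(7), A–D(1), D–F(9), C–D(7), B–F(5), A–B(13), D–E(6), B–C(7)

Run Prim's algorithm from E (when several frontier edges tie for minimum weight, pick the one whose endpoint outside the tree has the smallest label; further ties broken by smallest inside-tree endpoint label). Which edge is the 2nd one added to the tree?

D-E

Prim's algorithm from E:
Step 1: cheapest edge leaving the tree is C–E (4); add C.
Step 2: cheapest edge leaving the tree is D–E (6); add D.
Step 3: cheapest edge leaving the tree is A–D (1); add A.
Step 4: cheapest edge leaving the tree is B–C (7); add B.
Step 5: cheapest edge leaving the tree is B–F (5); add F.
The 2nd edge added is D–E.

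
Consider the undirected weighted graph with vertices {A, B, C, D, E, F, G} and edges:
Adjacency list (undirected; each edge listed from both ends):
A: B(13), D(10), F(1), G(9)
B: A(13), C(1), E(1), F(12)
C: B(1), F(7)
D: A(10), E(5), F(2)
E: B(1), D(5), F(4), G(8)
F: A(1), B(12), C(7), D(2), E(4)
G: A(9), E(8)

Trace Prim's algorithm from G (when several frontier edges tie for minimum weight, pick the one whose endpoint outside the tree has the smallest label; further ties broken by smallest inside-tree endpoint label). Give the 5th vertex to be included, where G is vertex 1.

F

Grow the tree from G using Prim:
Step 1: frontier [E G 8, A G 9] → take E G (8); add E.
Step 2: frontier [B E 1, E F 4, D E 5, A G 9] → take B E (1); add B.
Step 3: frontier [B C 1, B F 12, A B 13, E F 4, D E 5, A G 9] → take B C (1); add C.
Step 4: frontier [B F 12, A B 13, C F 7, E F 4, D E 5, A G 9] → take E F (4); add F.
Step 5: frontier [A B 13, D E 5, A F 1, D F 2, A G 9] → take A F (1); add A.
Step 6: frontier [A D 10, D E 5, D F 2] → take D F (2); add D.
Vertex order: G, E, B, C, F, A, D. The 5th vertex is F.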